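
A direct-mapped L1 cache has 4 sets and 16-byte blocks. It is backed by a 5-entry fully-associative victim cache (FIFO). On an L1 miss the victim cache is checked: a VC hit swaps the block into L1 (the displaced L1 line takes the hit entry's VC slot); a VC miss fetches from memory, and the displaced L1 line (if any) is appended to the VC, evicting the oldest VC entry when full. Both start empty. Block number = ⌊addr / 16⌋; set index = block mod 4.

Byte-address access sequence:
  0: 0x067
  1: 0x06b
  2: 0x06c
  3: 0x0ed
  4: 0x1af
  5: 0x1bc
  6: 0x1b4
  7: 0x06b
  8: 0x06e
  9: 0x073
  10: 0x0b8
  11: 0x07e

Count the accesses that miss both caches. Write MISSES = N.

MISSES = 6

#0 0x67→b6/s2 MISS; vc=[]
#1 0x6b→b6/s2 L1-HIT; vc=[]
#2 0x6c→b6/s2 L1-HIT; vc=[]
#3 0xed→b14/s2 MISS; vc=[6]
#4 0x1af→b26/s2 MISS; vc=[6,14]
#5 0x1bc→b27/s3 MISS; vc=[6,14]
#6 0x1b4→b27/s3 L1-HIT; vc=[6,14]
#7 0x6b→b6/s2 VC-HIT; vc=[26,14]
#8 0x6e→b6/s2 L1-HIT; vc=[26,14]
#9 0x73→b7/s3 MISS; vc=[26,14,27]
#10 0xb8→b11/s3 MISS; vc=[26,14,27,7]
#11 0x7e→b7/s3 VC-HIT; vc=[26,14,27,11]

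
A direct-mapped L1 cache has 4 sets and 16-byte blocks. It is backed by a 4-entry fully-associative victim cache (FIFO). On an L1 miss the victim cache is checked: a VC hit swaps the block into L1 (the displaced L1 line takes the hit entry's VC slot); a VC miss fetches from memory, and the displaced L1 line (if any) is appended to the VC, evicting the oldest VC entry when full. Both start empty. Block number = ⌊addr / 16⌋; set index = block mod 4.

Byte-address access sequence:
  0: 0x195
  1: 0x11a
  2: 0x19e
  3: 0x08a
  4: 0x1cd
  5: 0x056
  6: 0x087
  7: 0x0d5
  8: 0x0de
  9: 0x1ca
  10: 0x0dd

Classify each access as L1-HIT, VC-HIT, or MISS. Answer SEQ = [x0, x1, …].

0: 0x195 (blk 25, set 1) → MISS  vc=[]
1: 0x11a (blk 17, set 1) → MISS  vc=[25]
2: 0x19e (blk 25, set 1) → VC-HIT  vc=[17]
3: 0x8a (blk 8, set 0) → MISS  vc=[17]
4: 0x1cd (blk 28, set 0) → MISS  vc=[17, 8]
5: 0x56 (blk 5, set 1) → MISS  vc=[17, 8, 25]
6: 0x87 (blk 8, set 0) → VC-HIT  vc=[17, 28, 25]
7: 0xd5 (blk 13, set 1) → MISS  vc=[17, 28, 25, 5]
8: 0xde (blk 13, set 1) → L1-HIT  vc=[17, 28, 25, 5]
9: 0x1ca (blk 28, set 0) → VC-HIT  vc=[17, 8, 25, 5]
10: 0xdd (blk 13, set 1) → L1-HIT  vc=[17, 8, 25, 5]

SEQ = [MISS, MISS, VC-HIT, MISS, MISS, MISS, VC-HIT, MISS, L1-HIT, VC-HIT, L1-HIT]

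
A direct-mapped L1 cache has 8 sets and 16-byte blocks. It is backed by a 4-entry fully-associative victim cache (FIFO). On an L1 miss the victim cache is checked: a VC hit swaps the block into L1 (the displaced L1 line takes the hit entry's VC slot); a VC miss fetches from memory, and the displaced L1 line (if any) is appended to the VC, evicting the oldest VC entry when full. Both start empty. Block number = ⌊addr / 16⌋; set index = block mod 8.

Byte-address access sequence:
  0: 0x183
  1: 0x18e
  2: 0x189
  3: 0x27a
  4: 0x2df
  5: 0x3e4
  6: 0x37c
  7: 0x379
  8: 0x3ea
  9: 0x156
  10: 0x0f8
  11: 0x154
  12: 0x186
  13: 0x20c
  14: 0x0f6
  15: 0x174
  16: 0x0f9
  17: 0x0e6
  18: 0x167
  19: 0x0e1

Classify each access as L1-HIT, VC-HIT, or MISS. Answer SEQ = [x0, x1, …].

SEQ = [MISS, L1-HIT, L1-HIT, MISS, MISS, MISS, MISS, L1-HIT, L1-HIT, MISS, MISS, L1-HIT, L1-HIT, MISS, L1-HIT, MISS, VC-HIT, MISS, MISS, VC-HIT]

  [0] addr=0x183 blk=24 s=0: MISS | VC []
  [1] addr=0x18e blk=24 s=0: L1-HIT | VC []
  [2] addr=0x189 blk=24 s=0: L1-HIT | VC []
  [3] addr=0x27a blk=39 s=7: MISS | VC []
  [4] addr=0x2df blk=45 s=5: MISS | VC []
  [5] addr=0x3e4 blk=62 s=6: MISS | VC []
  [6] addr=0x37c blk=55 s=7: MISS | VC [39]
  [7] addr=0x379 blk=55 s=7: L1-HIT | VC [39]
  [8] addr=0x3ea blk=62 s=6: L1-HIT | VC [39]
  [9] addr=0x156 blk=21 s=5: MISS | VC [39, 45]
  [10] addr=0xf8 blk=15 s=7: MISS | VC [39, 45, 55]
  [11] addr=0x154 blk=21 s=5: L1-HIT | VC [39, 45, 55]
  [12] addr=0x186 blk=24 s=0: L1-HIT | VC [39, 45, 55]
  [13] addr=0x20c blk=32 s=0: MISS | VC [39, 45, 55, 24]
  [14] addr=0xf6 blk=15 s=7: L1-HIT | VC [39, 45, 55, 24]
  [15] addr=0x174 blk=23 s=7: MISS | VC [45, 55, 24, 15]
  [16] addr=0xf9 blk=15 s=7: VC-HIT | VC [45, 55, 24, 23]
  [17] addr=0xe6 blk=14 s=6: MISS | VC [55, 24, 23, 62]
  [18] addr=0x167 blk=22 s=6: MISS | VC [24, 23, 62, 14]
  [19] addr=0xe1 blk=14 s=6: VC-HIT | VC [24, 23, 62, 22]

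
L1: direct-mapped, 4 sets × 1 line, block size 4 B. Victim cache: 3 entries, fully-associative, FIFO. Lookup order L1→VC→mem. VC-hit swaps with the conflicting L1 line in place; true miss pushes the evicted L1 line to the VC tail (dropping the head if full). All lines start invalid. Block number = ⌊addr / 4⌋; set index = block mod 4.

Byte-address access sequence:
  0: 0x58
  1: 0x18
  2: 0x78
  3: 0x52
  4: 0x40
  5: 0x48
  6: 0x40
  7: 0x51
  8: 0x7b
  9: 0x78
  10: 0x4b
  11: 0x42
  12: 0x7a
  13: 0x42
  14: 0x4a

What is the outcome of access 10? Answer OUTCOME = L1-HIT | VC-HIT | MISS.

OUTCOME = VC-HIT

  [0] addr=0x58 blk=22 s=2: MISS | VC []
  [1] addr=0x18 blk=6 s=2: MISS | VC [22]
  [2] addr=0x78 blk=30 s=2: MISS | VC [22, 6]
  [3] addr=0x52 blk=20 s=0: MISS | VC [22, 6]
  [4] addr=0x40 blk=16 s=0: MISS | VC [22, 6, 20]
  [5] addr=0x48 blk=18 s=2: MISS | VC [6, 20, 30]
  [6] addr=0x40 blk=16 s=0: L1-HIT | VC [6, 20, 30]
  [7] addr=0x51 blk=20 s=0: VC-HIT | VC [6, 16, 30]
  [8] addr=0x7b blk=30 s=2: VC-HIT | VC [6, 16, 18]
  [9] addr=0x78 blk=30 s=2: L1-HIT | VC [6, 16, 18]
  [10] addr=0x4b blk=18 s=2: VC-HIT | VC [6, 16, 30]
  [11] addr=0x42 blk=16 s=0: VC-HIT | VC [6, 20, 30]
  [12] addr=0x7a blk=30 s=2: VC-HIT | VC [6, 20, 18]
  [13] addr=0x42 blk=16 s=0: L1-HIT | VC [6, 20, 18]
  [14] addr=0x4a blk=18 s=2: VC-HIT | VC [6, 20, 30]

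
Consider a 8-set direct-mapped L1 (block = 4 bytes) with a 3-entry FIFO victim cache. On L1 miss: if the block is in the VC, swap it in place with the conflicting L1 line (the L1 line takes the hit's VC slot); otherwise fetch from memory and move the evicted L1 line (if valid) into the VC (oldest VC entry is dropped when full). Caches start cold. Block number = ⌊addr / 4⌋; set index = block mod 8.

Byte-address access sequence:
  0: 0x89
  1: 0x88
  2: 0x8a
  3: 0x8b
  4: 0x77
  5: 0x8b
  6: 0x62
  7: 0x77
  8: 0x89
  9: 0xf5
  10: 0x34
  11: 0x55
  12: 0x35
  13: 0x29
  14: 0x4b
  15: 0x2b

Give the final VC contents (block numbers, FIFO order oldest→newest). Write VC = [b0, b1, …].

  [0] addr=0x89 blk=34 s=2: MISS | VC []
  [1] addr=0x88 blk=34 s=2: L1-HIT | VC []
  [2] addr=0x8a blk=34 s=2: L1-HIT | VC []
  [3] addr=0x8b blk=34 s=2: L1-HIT | VC []
  [4] addr=0x77 blk=29 s=5: MISS | VC []
  [5] addr=0x8b blk=34 s=2: L1-HIT | VC []
  [6] addr=0x62 blk=24 s=0: MISS | VC []
  [7] addr=0x77 blk=29 s=5: L1-HIT | VC []
  [8] addr=0x89 blk=34 s=2: L1-HIT | VC []
  [9] addr=0xf5 blk=61 s=5: MISS | VC [29]
  [10] addr=0x34 blk=13 s=5: MISS | VC [29, 61]
  [11] addr=0x55 blk=21 s=5: MISS | VC [29, 61, 13]
  [12] addr=0x35 blk=13 s=5: VC-HIT | VC [29, 61, 21]
  [13] addr=0x29 blk=10 s=2: MISS | VC [61, 21, 34]
  [14] addr=0x4b blk=18 s=2: MISS | VC [21, 34, 10]
  [15] addr=0x2b blk=10 s=2: VC-HIT | VC [21, 34, 18]

VC = [21, 34, 18]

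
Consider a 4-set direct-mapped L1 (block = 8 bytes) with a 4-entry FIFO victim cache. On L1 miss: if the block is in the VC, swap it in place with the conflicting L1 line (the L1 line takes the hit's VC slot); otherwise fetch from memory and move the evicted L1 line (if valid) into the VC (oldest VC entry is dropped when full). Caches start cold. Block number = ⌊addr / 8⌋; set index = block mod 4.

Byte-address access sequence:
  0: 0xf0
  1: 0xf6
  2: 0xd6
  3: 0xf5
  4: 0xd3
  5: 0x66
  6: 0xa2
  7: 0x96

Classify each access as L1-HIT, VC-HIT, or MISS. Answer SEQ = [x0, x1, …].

SEQ = [MISS, L1-HIT, MISS, VC-HIT, VC-HIT, MISS, MISS, MISS]

  [0] addr=0xf0 blk=30 s=2: MISS | VC []
  [1] addr=0xf6 blk=30 s=2: L1-HIT | VC []
  [2] addr=0xd6 blk=26 s=2: MISS | VC [30]
  [3] addr=0xf5 blk=30 s=2: VC-HIT | VC [26]
  [4] addr=0xd3 blk=26 s=2: VC-HIT | VC [30]
  [5] addr=0x66 blk=12 s=0: MISS | VC [30]
  [6] addr=0xa2 blk=20 s=0: MISS | VC [30, 12]
  [7] addr=0x96 blk=18 s=2: MISS | VC [30, 12, 26]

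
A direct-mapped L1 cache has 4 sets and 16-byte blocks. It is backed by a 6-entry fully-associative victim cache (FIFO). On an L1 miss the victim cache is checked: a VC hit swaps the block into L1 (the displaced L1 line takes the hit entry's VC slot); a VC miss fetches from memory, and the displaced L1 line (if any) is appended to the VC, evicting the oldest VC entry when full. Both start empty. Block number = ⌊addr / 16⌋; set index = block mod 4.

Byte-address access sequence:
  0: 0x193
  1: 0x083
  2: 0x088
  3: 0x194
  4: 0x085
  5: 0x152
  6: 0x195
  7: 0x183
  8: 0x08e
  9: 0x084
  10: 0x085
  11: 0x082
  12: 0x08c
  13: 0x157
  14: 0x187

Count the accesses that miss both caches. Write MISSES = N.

#0 0x193→b25/s1 MISS; vc=[]
#1 0x83→b8/s0 MISS; vc=[]
#2 0x88→b8/s0 L1-HIT; vc=[]
#3 0x194→b25/s1 L1-HIT; vc=[]
#4 0x85→b8/s0 L1-HIT; vc=[]
#5 0x152→b21/s1 MISS; vc=[25]
#6 0x195→b25/s1 VC-HIT; vc=[21]
#7 0x183→b24/s0 MISS; vc=[21,8]
#8 0x8e→b8/s0 VC-HIT; vc=[21,24]
#9 0x84→b8/s0 L1-HIT; vc=[21,24]
#10 0x85→b8/s0 L1-HIT; vc=[21,24]
#11 0x82→b8/s0 L1-HIT; vc=[21,24]
#12 0x8c→b8/s0 L1-HIT; vc=[21,24]
#13 0x157→b21/s1 VC-HIT; vc=[25,24]
#14 0x187→b24/s0 VC-HIT; vc=[25,8]

MISSES = 4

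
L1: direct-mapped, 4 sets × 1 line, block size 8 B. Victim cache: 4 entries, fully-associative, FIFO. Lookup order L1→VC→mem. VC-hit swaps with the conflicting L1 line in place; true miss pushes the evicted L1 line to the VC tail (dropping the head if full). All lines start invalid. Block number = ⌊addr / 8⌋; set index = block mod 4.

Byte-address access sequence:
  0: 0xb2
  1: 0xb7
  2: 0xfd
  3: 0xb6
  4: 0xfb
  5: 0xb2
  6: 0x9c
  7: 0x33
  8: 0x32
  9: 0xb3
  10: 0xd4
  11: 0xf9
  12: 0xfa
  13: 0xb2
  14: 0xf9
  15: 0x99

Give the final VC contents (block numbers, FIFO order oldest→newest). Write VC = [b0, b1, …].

  [0] addr=0xb2 blk=22 s=2: MISS | VC []
  [1] addr=0xb7 blk=22 s=2: L1-HIT | VC []
  [2] addr=0xfd blk=31 s=3: MISS | VC []
  [3] addr=0xb6 blk=22 s=2: L1-HIT | VC []
  [4] addr=0xfb blk=31 s=3: L1-HIT | VC []
  [5] addr=0xb2 blk=22 s=2: L1-HIT | VC []
  [6] addr=0x9c blk=19 s=3: MISS | VC [31]
  [7] addr=0x33 blk=6 s=2: MISS | VC [31, 22]
  [8] addr=0x32 blk=6 s=2: L1-HIT | VC [31, 22]
  [9] addr=0xb3 blk=22 s=2: VC-HIT | VC [31, 6]
  [10] addr=0xd4 blk=26 s=2: MISS | VC [31, 6, 22]
  [11] addr=0xf9 blk=31 s=3: VC-HIT | VC [19, 6, 22]
  [12] addr=0xfa blk=31 s=3: L1-HIT | VC [19, 6, 22]
  [13] addr=0xb2 blk=22 s=2: VC-HIT | VC [19, 6, 26]
  [14] addr=0xf9 blk=31 s=3: L1-HIT | VC [19, 6, 26]
  [15] addr=0x99 blk=19 s=3: VC-HIT | VC [31, 6, 26]

VC = [31, 6, 26]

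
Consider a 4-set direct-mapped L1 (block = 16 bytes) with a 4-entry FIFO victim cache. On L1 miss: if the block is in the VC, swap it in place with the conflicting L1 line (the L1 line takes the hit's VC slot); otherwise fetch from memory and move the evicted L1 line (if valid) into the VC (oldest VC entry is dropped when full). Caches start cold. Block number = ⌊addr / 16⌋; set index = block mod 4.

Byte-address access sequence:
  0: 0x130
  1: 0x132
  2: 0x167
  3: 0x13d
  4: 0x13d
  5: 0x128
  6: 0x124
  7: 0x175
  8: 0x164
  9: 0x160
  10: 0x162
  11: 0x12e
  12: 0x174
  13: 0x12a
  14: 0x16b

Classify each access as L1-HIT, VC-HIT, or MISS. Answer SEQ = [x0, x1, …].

#0 0x130→b19/s3 MISS; vc=[]
#1 0x132→b19/s3 L1-HIT; vc=[]
#2 0x167→b22/s2 MISS; vc=[]
#3 0x13d→b19/s3 L1-HIT; vc=[]
#4 0x13d→b19/s3 L1-HIT; vc=[]
#5 0x128→b18/s2 MISS; vc=[22]
#6 0x124→b18/s2 L1-HIT; vc=[22]
#7 0x175→b23/s3 MISS; vc=[22,19]
#8 0x164→b22/s2 VC-HIT; vc=[18,19]
#9 0x160→b22/s2 L1-HIT; vc=[18,19]
#10 0x162→b22/s2 L1-HIT; vc=[18,19]
#11 0x12e→b18/s2 VC-HIT; vc=[22,19]
#12 0x174→b23/s3 L1-HIT; vc=[22,19]
#13 0x12a→b18/s2 L1-HIT; vc=[22,19]
#14 0x16b→b22/s2 VC-HIT; vc=[18,19]

SEQ = [MISS, L1-HIT, MISS, L1-HIT, L1-HIT, MISS, L1-HIT, MISS, VC-HIT, L1-HIT, L1-HIT, VC-HIT, L1-HIT, L1-HIT, VC-HIT]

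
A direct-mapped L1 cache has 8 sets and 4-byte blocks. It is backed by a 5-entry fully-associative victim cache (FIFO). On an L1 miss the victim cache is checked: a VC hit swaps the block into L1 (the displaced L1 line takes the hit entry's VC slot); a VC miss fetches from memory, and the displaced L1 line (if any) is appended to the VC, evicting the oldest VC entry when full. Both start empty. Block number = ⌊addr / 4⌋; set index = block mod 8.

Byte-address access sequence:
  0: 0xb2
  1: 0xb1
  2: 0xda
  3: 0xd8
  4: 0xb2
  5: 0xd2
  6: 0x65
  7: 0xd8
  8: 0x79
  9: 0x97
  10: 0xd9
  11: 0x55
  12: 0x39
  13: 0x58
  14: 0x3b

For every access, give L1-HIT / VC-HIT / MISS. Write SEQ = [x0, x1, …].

  [0] addr=0xb2 blk=44 s=4: MISS | VC []
  [1] addr=0xb1 blk=44 s=4: L1-HIT | VC []
  [2] addr=0xda blk=54 s=6: MISS | VC []
  [3] addr=0xd8 blk=54 s=6: L1-HIT | VC []
  [4] addr=0xb2 blk=44 s=4: L1-HIT | VC []
  [5] addr=0xd2 blk=52 s=4: MISS | VC [44]
  [6] addr=0x65 blk=25 s=1: MISS | VC [44]
  [7] addr=0xd8 blk=54 s=6: L1-HIT | VC [44]
  [8] addr=0x79 blk=30 s=6: MISS | VC [44, 54]
  [9] addr=0x97 blk=37 s=5: MISS | VC [44, 54]
  [10] addr=0xd9 blk=54 s=6: VC-HIT | VC [44, 30]
  [11] addr=0x55 blk=21 s=5: MISS | VC [44, 30, 37]
  [12] addr=0x39 blk=14 s=6: MISS | VC [44, 30, 37, 54]
  [13] addr=0x58 blk=22 s=6: MISS | VC [44, 30, 37, 54, 14]
  [14] addr=0x3b blk=14 s=6: VC-HIT | VC [44, 30, 37, 54, 22]

SEQ = [MISS, L1-HIT, MISS, L1-HIT, L1-HIT, MISS, MISS, L1-HIT, MISS, MISS, VC-HIT, MISS, MISS, MISS, VC-HIT]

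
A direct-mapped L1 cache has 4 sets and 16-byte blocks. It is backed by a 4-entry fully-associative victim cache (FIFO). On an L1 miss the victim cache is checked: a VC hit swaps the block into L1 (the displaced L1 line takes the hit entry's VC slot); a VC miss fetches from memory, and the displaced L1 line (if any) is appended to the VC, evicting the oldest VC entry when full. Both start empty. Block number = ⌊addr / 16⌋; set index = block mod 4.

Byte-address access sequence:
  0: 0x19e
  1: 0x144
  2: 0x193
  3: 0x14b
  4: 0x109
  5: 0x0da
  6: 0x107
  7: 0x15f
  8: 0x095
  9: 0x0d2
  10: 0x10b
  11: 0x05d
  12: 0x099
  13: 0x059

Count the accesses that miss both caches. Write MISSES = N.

MISSES = 7

0: 0x19e (blk 25, set 1) → MISS  vc=[]
1: 0x144 (blk 20, set 0) → MISS  vc=[]
2: 0x193 (blk 25, set 1) → L1-HIT  vc=[]
3: 0x14b (blk 20, set 0) → L1-HIT  vc=[]
4: 0x109 (blk 16, set 0) → MISS  vc=[20]
5: 0xda (blk 13, set 1) → MISS  vc=[20, 25]
6: 0x107 (blk 16, set 0) → L1-HIT  vc=[20, 25]
7: 0x15f (blk 21, set 1) → MISS  vc=[20, 25, 13]
8: 0x95 (blk 9, set 1) → MISS  vc=[20, 25, 13, 21]
9: 0xd2 (blk 13, set 1) → VC-HIT  vc=[20, 25, 9, 21]
10: 0x10b (blk 16, set 0) → L1-HIT  vc=[20, 25, 9, 21]
11: 0x5d (blk 5, set 1) → MISS  vc=[25, 9, 21, 13]
12: 0x99 (blk 9, set 1) → VC-HIT  vc=[25, 5, 21, 13]
13: 0x59 (blk 5, set 1) → VC-HIT  vc=[25, 9, 21, 13]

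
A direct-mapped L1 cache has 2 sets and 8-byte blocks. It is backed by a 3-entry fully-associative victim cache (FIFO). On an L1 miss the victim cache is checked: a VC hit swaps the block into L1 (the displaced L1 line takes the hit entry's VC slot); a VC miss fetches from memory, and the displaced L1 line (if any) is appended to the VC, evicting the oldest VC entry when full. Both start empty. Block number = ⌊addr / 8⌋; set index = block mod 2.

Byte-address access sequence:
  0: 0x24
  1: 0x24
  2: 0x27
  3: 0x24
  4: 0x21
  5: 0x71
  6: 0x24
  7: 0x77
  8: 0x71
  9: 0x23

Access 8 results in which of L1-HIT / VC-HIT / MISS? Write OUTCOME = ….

  [0] addr=0x24 blk=4 s=0: MISS | VC []
  [1] addr=0x24 blk=4 s=0: L1-HIT | VC []
  [2] addr=0x27 blk=4 s=0: L1-HIT | VC []
  [3] addr=0x24 blk=4 s=0: L1-HIT | VC []
  [4] addr=0x21 blk=4 s=0: L1-HIT | VC []
  [5] addr=0x71 blk=14 s=0: MISS | VC [4]
  [6] addr=0x24 blk=4 s=0: VC-HIT | VC [14]
  [7] addr=0x77 blk=14 s=0: VC-HIT | VC [4]
  [8] addr=0x71 blk=14 s=0: L1-HIT | VC [4]
  [9] addr=0x23 blk=4 s=0: VC-HIT | VC [14]

OUTCOME = L1-HIT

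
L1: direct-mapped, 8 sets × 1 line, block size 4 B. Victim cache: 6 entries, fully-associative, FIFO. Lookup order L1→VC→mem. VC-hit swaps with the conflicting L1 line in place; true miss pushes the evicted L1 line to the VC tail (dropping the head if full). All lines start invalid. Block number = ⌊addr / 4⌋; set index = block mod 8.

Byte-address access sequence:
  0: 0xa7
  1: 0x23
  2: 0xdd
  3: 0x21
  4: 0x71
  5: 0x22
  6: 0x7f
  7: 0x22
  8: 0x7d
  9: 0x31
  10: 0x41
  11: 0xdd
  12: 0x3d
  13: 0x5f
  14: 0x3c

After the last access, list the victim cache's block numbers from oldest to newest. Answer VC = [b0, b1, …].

VC = [31, 28, 8, 55, 23]

  [0] addr=0xa7 blk=41 s=1: MISS | VC []
  [1] addr=0x23 blk=8 s=0: MISS | VC []
  [2] addr=0xdd blk=55 s=7: MISS | VC []
  [3] addr=0x21 blk=8 s=0: L1-HIT | VC []
  [4] addr=0x71 blk=28 s=4: MISS | VC []
  [5] addr=0x22 blk=8 s=0: L1-HIT | VC []
  [6] addr=0x7f blk=31 s=7: MISS | VC [55]
  [7] addr=0x22 blk=8 s=0: L1-HIT | VC [55]
  [8] addr=0x7d blk=31 s=7: L1-HIT | VC [55]
  [9] addr=0x31 blk=12 s=4: MISS | VC [55, 28]
  [10] addr=0x41 blk=16 s=0: MISS | VC [55, 28, 8]
  [11] addr=0xdd blk=55 s=7: VC-HIT | VC [31, 28, 8]
  [12] addr=0x3d blk=15 s=7: MISS | VC [31, 28, 8, 55]
  [13] addr=0x5f blk=23 s=7: MISS | VC [31, 28, 8, 55, 15]
  [14] addr=0x3c blk=15 s=7: VC-HIT | VC [31, 28, 8, 55, 23]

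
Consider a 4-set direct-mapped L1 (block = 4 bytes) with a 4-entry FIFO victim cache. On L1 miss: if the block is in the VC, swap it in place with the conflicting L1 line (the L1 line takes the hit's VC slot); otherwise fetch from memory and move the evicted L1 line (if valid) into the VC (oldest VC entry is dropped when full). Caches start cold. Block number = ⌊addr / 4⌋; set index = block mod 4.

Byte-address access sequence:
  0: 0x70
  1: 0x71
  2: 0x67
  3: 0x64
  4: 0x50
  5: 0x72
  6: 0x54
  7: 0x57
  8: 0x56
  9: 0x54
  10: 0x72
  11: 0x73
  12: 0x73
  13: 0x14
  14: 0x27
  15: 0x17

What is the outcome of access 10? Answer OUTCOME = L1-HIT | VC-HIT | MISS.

OUTCOME = L1-HIT

  [0] addr=0x70 blk=28 s=0: MISS | VC []
  [1] addr=0x71 blk=28 s=0: L1-HIT | VC []
  [2] addr=0x67 blk=25 s=1: MISS | VC []
  [3] addr=0x64 blk=25 s=1: L1-HIT | VC []
  [4] addr=0x50 blk=20 s=0: MISS | VC [28]
  [5] addr=0x72 blk=28 s=0: VC-HIT | VC [20]
  [6] addr=0x54 blk=21 s=1: MISS | VC [20, 25]
  [7] addr=0x57 blk=21 s=1: L1-HIT | VC [20, 25]
  [8] addr=0x56 blk=21 s=1: L1-HIT | VC [20, 25]
  [9] addr=0x54 blk=21 s=1: L1-HIT | VC [20, 25]
  [10] addr=0x72 blk=28 s=0: L1-HIT | VC [20, 25]
  [11] addr=0x73 blk=28 s=0: L1-HIT | VC [20, 25]
  [12] addr=0x73 blk=28 s=0: L1-HIT | VC [20, 25]
  [13] addr=0x14 blk=5 s=1: MISS | VC [20, 25, 21]
  [14] addr=0x27 blk=9 s=1: MISS | VC [20, 25, 21, 5]
  [15] addr=0x17 blk=5 s=1: VC-HIT | VC [20, 25, 21, 9]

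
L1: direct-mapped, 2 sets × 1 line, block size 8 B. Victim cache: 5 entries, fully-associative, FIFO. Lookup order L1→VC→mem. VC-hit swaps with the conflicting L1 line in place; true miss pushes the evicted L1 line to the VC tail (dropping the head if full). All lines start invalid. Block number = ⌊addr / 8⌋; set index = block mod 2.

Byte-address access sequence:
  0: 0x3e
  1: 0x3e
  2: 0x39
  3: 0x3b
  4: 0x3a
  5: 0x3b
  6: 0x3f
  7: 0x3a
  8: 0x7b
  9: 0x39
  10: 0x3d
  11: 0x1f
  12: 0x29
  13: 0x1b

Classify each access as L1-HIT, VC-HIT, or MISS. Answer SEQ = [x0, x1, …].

SEQ = [MISS, L1-HIT, L1-HIT, L1-HIT, L1-HIT, L1-HIT, L1-HIT, L1-HIT, MISS, VC-HIT, L1-HIT, MISS, MISS, VC-HIT]

0: 0x3e (blk 7, set 1) → MISS  vc=[]
1: 0x3e (blk 7, set 1) → L1-HIT  vc=[]
2: 0x39 (blk 7, set 1) → L1-HIT  vc=[]
3: 0x3b (blk 7, set 1) → L1-HIT  vc=[]
4: 0x3a (blk 7, set 1) → L1-HIT  vc=[]
5: 0x3b (blk 7, set 1) → L1-HIT  vc=[]
6: 0x3f (blk 7, set 1) → L1-HIT  vc=[]
7: 0x3a (blk 7, set 1) → L1-HIT  vc=[]
8: 0x7b (blk 15, set 1) → MISS  vc=[7]
9: 0x39 (blk 7, set 1) → VC-HIT  vc=[15]
10: 0x3d (blk 7, set 1) → L1-HIT  vc=[15]
11: 0x1f (blk 3, set 1) → MISS  vc=[15, 7]
12: 0x29 (blk 5, set 1) → MISS  vc=[15, 7, 3]
13: 0x1b (blk 3, set 1) → VC-HIT  vc=[15, 7, 5]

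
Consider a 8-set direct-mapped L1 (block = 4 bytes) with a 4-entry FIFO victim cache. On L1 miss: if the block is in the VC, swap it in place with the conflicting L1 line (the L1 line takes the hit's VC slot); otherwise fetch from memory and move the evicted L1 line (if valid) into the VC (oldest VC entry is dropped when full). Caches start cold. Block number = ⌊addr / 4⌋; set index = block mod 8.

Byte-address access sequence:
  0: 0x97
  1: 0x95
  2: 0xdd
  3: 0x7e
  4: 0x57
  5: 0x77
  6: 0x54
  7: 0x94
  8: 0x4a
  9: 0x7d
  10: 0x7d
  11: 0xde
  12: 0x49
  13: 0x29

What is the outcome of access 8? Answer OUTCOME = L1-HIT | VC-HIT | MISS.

OUTCOME = MISS

  [0] addr=0x97 blk=37 s=5: MISS | VC []
  [1] addr=0x95 blk=37 s=5: L1-HIT | VC []
  [2] addr=0xdd blk=55 s=7: MISS | VC []
  [3] addr=0x7e blk=31 s=7: MISS | VC [55]
  [4] addr=0x57 blk=21 s=5: MISS | VC [55, 37]
  [5] addr=0x77 blk=29 s=5: MISS | VC [55, 37, 21]
  [6] addr=0x54 blk=21 s=5: VC-HIT | VC [55, 37, 29]
  [7] addr=0x94 blk=37 s=5: VC-HIT | VC [55, 21, 29]
  [8] addr=0x4a blk=18 s=2: MISS | VC [55, 21, 29]
  [9] addr=0x7d blk=31 s=7: L1-HIT | VC [55, 21, 29]
  [10] addr=0x7d blk=31 s=7: L1-HIT | VC [55, 21, 29]
  [11] addr=0xde blk=55 s=7: VC-HIT | VC [31, 21, 29]
  [12] addr=0x49 blk=18 s=2: L1-HIT | VC [31, 21, 29]
  [13] addr=0x29 blk=10 s=2: MISS | VC [31, 21, 29, 18]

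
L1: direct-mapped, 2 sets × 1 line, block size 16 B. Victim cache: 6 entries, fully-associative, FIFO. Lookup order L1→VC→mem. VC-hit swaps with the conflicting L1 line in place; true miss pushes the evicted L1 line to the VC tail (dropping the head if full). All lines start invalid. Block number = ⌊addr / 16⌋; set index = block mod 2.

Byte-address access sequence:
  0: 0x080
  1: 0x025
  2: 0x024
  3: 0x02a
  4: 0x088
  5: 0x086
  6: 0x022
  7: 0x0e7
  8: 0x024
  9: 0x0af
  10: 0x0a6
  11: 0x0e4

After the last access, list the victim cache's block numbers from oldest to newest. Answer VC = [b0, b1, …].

VC = [8, 10, 2]

#0 0x80→b8/s0 MISS; vc=[]
#1 0x25→b2/s0 MISS; vc=[8]
#2 0x24→b2/s0 L1-HIT; vc=[8]
#3 0x2a→b2/s0 L1-HIT; vc=[8]
#4 0x88→b8/s0 VC-HIT; vc=[2]
#5 0x86→b8/s0 L1-HIT; vc=[2]
#6 0x22→b2/s0 VC-HIT; vc=[8]
#7 0xe7→b14/s0 MISS; vc=[8,2]
#8 0x24→b2/s0 VC-HIT; vc=[8,14]
#9 0xaf→b10/s0 MISS; vc=[8,14,2]
#10 0xa6→b10/s0 L1-HIT; vc=[8,14,2]
#11 0xe4→b14/s0 VC-HIT; vc=[8,10,2]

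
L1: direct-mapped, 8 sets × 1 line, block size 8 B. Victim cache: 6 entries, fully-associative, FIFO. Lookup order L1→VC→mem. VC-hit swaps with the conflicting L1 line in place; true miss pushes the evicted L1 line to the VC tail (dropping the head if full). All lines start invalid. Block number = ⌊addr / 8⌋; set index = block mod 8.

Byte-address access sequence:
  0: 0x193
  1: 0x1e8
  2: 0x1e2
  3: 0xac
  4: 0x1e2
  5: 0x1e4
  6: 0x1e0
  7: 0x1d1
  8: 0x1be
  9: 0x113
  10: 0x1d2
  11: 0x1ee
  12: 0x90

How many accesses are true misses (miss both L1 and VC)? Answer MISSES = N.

  [0] addr=0x193 blk=50 s=2: MISS | VC []
  [1] addr=0x1e8 blk=61 s=5: MISS | VC []
  [2] addr=0x1e2 blk=60 s=4: MISS | VC []
  [3] addr=0xac blk=21 s=5: MISS | VC [61]
  [4] addr=0x1e2 blk=60 s=4: L1-HIT | VC [61]
  [5] addr=0x1e4 blk=60 s=4: L1-HIT | VC [61]
  [6] addr=0x1e0 blk=60 s=4: L1-HIT | VC [61]
  [7] addr=0x1d1 blk=58 s=2: MISS | VC [61, 50]
  [8] addr=0x1be blk=55 s=7: MISS | VC [61, 50]
  [9] addr=0x113 blk=34 s=2: MISS | VC [61, 50, 58]
  [10] addr=0x1d2 blk=58 s=2: VC-HIT | VC [61, 50, 34]
  [11] addr=0x1ee blk=61 s=5: VC-HIT | VC [21, 50, 34]
  [12] addr=0x90 blk=18 s=2: MISS | VC [21, 50, 34, 58]

MISSES = 8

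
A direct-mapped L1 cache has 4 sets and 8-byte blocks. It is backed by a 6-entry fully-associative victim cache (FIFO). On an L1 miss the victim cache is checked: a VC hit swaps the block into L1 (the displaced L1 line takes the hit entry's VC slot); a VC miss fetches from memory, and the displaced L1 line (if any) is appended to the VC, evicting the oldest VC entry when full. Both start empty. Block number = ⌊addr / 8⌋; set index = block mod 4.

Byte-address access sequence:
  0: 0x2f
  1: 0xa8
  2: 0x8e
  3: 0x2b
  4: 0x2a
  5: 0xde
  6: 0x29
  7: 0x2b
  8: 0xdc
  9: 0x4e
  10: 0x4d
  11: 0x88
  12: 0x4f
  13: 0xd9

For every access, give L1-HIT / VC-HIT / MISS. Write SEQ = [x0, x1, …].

#0 0x2f→b5/s1 MISS; vc=[]
#1 0xa8→b21/s1 MISS; vc=[5]
#2 0x8e→b17/s1 MISS; vc=[5,21]
#3 0x2b→b5/s1 VC-HIT; vc=[17,21]
#4 0x2a→b5/s1 L1-HIT; vc=[17,21]
#5 0xde→b27/s3 MISS; vc=[17,21]
#6 0x29→b5/s1 L1-HIT; vc=[17,21]
#7 0x2b→b5/s1 L1-HIT; vc=[17,21]
#8 0xdc→b27/s3 L1-HIT; vc=[17,21]
#9 0x4e→b9/s1 MISS; vc=[17,21,5]
#10 0x4d→b9/s1 L1-HIT; vc=[17,21,5]
#11 0x88→b17/s1 VC-HIT; vc=[9,21,5]
#12 0x4f→b9/s1 VC-HIT; vc=[17,21,5]
#13 0xd9→b27/s3 L1-HIT; vc=[17,21,5]

SEQ = [MISS, MISS, MISS, VC-HIT, L1-HIT, MISS, L1-HIT, L1-HIT, L1-HIT, MISS, L1-HIT, VC-HIT, VC-HIT, L1-HIT]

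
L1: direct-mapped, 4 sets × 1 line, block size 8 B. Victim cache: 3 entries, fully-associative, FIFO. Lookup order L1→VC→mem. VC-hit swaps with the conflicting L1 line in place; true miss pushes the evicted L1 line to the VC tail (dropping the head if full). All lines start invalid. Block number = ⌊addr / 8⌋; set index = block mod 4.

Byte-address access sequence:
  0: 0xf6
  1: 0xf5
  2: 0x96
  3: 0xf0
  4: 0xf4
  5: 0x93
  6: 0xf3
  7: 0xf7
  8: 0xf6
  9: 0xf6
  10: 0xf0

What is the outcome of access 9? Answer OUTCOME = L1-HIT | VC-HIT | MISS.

  [0] addr=0xf6 blk=30 s=2: MISS | VC []
  [1] addr=0xf5 blk=30 s=2: L1-HIT | VC []
  [2] addr=0x96 blk=18 s=2: MISS | VC [30]
  [3] addr=0xf0 blk=30 s=2: VC-HIT | VC [18]
  [4] addr=0xf4 blk=30 s=2: L1-HIT | VC [18]
  [5] addr=0x93 blk=18 s=2: VC-HIT | VC [30]
  [6] addr=0xf3 blk=30 s=2: VC-HIT | VC [18]
  [7] addr=0xf7 blk=30 s=2: L1-HIT | VC [18]
  [8] addr=0xf6 blk=30 s=2: L1-HIT | VC [18]
  [9] addr=0xf6 blk=30 s=2: L1-HIT | VC [18]
  [10] addr=0xf0 blk=30 s=2: L1-HIT | VC [18]

OUTCOME = L1-HIT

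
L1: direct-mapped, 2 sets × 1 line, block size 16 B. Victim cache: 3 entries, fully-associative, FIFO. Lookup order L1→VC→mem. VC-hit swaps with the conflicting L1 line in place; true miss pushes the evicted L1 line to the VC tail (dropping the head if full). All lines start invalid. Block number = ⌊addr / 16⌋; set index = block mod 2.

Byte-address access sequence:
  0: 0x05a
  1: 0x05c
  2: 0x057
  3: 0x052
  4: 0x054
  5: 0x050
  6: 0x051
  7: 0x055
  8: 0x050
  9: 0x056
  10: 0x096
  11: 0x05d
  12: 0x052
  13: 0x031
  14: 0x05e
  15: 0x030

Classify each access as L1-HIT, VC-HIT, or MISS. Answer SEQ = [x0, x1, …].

SEQ = [MISS, L1-HIT, L1-HIT, L1-HIT, L1-HIT, L1-HIT, L1-HIT, L1-HIT, L1-HIT, L1-HIT, MISS, VC-HIT, L1-HIT, MISS, VC-HIT, VC-HIT]

  [0] addr=0x5a blk=5 s=1: MISS | VC []
  [1] addr=0x5c blk=5 s=1: L1-HIT | VC []
  [2] addr=0x57 blk=5 s=1: L1-HIT | VC []
  [3] addr=0x52 blk=5 s=1: L1-HIT | VC []
  [4] addr=0x54 blk=5 s=1: L1-HIT | VC []
  [5] addr=0x50 blk=5 s=1: L1-HIT | VC []
  [6] addr=0x51 blk=5 s=1: L1-HIT | VC []
  [7] addr=0x55 blk=5 s=1: L1-HIT | VC []
  [8] addr=0x50 blk=5 s=1: L1-HIT | VC []
  [9] addr=0x56 blk=5 s=1: L1-HIT | VC []
  [10] addr=0x96 blk=9 s=1: MISS | VC [5]
  [11] addr=0x5d blk=5 s=1: VC-HIT | VC [9]
  [12] addr=0x52 blk=5 s=1: L1-HIT | VC [9]
  [13] addr=0x31 blk=3 s=1: MISS | VC [9, 5]
  [14] addr=0x5e blk=5 s=1: VC-HIT | VC [9, 3]
  [15] addr=0x30 blk=3 s=1: VC-HIT | VC [9, 5]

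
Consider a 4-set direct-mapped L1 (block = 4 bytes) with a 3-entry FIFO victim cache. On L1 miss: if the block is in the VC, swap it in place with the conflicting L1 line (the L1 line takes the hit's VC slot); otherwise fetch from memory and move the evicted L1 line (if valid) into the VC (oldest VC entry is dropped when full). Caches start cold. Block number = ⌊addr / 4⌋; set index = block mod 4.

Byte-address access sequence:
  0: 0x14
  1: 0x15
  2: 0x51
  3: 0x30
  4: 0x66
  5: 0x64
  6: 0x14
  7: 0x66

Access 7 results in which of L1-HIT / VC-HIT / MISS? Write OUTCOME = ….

#0 0x14→b5/s1 MISS; vc=[]
#1 0x15→b5/s1 L1-HIT; vc=[]
#2 0x51→b20/s0 MISS; vc=[]
#3 0x30→b12/s0 MISS; vc=[20]
#4 0x66→b25/s1 MISS; vc=[20,5]
#5 0x64→b25/s1 L1-HIT; vc=[20,5]
#6 0x14→b5/s1 VC-HIT; vc=[20,25]
#7 0x66→b25/s1 VC-HIT; vc=[20,5]

OUTCOME = VC-HIT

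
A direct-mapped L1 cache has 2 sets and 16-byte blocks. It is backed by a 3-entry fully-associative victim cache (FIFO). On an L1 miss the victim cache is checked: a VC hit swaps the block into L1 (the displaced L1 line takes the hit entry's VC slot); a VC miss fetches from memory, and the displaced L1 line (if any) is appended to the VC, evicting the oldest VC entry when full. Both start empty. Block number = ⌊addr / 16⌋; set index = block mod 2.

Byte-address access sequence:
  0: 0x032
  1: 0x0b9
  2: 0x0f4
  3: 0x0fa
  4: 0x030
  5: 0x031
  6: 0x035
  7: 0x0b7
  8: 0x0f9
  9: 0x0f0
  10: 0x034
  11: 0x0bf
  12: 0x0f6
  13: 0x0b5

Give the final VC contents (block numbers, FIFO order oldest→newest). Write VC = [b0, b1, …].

VC = [3, 15]

0: 0x32 (blk 3, set 1) → MISS  vc=[]
1: 0xb9 (blk 11, set 1) → MISS  vc=[3]
2: 0xf4 (blk 15, set 1) → MISS  vc=[3, 11]
3: 0xfa (blk 15, set 1) → L1-HIT  vc=[3, 11]
4: 0x30 (blk 3, set 1) → VC-HIT  vc=[15, 11]
5: 0x31 (blk 3, set 1) → L1-HIT  vc=[15, 11]
6: 0x35 (blk 3, set 1) → L1-HIT  vc=[15, 11]
7: 0xb7 (blk 11, set 1) → VC-HIT  vc=[15, 3]
8: 0xf9 (blk 15, set 1) → VC-HIT  vc=[11, 3]
9: 0xf0 (blk 15, set 1) → L1-HIT  vc=[11, 3]
10: 0x34 (blk 3, set 1) → VC-HIT  vc=[11, 15]
11: 0xbf (blk 11, set 1) → VC-HIT  vc=[3, 15]
12: 0xf6 (blk 15, set 1) → VC-HIT  vc=[3, 11]
13: 0xb5 (blk 11, set 1) → VC-HIT  vc=[3, 15]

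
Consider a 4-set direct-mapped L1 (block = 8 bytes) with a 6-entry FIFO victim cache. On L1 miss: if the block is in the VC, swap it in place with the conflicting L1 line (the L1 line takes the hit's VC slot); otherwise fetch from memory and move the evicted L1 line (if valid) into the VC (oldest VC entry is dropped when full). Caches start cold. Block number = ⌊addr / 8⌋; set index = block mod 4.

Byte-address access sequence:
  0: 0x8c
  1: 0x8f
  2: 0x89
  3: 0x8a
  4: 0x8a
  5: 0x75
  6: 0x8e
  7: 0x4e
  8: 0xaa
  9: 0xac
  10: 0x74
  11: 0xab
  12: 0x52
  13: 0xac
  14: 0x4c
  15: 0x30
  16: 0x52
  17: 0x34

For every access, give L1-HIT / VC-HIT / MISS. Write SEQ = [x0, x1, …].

0: 0x8c (blk 17, set 1) → MISS  vc=[]
1: 0x8f (blk 17, set 1) → L1-HIT  vc=[]
2: 0x89 (blk 17, set 1) → L1-HIT  vc=[]
3: 0x8a (blk 17, set 1) → L1-HIT  vc=[]
4: 0x8a (blk 17, set 1) → L1-HIT  vc=[]
5: 0x75 (blk 14, set 2) → MISS  vc=[]
6: 0x8e (blk 17, set 1) → L1-HIT  vc=[]
7: 0x4e (blk 9, set 1) → MISS  vc=[17]
8: 0xaa (blk 21, set 1) → MISS  vc=[17, 9]
9: 0xac (blk 21, set 1) → L1-HIT  vc=[17, 9]
10: 0x74 (blk 14, set 2) → L1-HIT  vc=[17, 9]
11: 0xab (blk 21, set 1) → L1-HIT  vc=[17, 9]
12: 0x52 (blk 10, set 2) → MISS  vc=[17, 9, 14]
13: 0xac (blk 21, set 1) → L1-HIT  vc=[17, 9, 14]
14: 0x4c (blk 9, set 1) → VC-HIT  vc=[17, 21, 14]
15: 0x30 (blk 6, set 2) → MISS  vc=[17, 21, 14, 10]
16: 0x52 (blk 10, set 2) → VC-HIT  vc=[17, 21, 14, 6]
17: 0x34 (blk 6, set 2) → VC-HIT  vc=[17, 21, 14, 10]

SEQ = [MISS, L1-HIT, L1-HIT, L1-HIT, L1-HIT, MISS, L1-HIT, MISS, MISS, L1-HIT, L1-HIT, L1-HIT, MISS, L1-HIT, VC-HIT, MISS, VC-HIT, VC-HIT]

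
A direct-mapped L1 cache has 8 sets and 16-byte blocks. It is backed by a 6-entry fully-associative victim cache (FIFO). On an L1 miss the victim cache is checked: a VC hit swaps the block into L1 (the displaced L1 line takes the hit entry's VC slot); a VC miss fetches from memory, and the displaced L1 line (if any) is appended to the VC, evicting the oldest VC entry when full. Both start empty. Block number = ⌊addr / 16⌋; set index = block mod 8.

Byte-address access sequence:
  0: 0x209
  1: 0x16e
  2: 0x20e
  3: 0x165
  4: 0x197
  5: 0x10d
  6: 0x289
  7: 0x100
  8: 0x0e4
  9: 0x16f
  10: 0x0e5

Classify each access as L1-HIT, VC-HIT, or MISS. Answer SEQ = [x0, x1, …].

SEQ = [MISS, MISS, L1-HIT, L1-HIT, MISS, MISS, MISS, VC-HIT, MISS, VC-HIT, VC-HIT]

0: 0x209 (blk 32, set 0) → MISS  vc=[]
1: 0x16e (blk 22, set 6) → MISS  vc=[]
2: 0x20e (blk 32, set 0) → L1-HIT  vc=[]
3: 0x165 (blk 22, set 6) → L1-HIT  vc=[]
4: 0x197 (blk 25, set 1) → MISS  vc=[]
5: 0x10d (blk 16, set 0) → MISS  vc=[32]
6: 0x289 (blk 40, set 0) → MISS  vc=[32, 16]
7: 0x100 (blk 16, set 0) → VC-HIT  vc=[32, 40]
8: 0xe4 (blk 14, set 6) → MISS  vc=[32, 40, 22]
9: 0x16f (blk 22, set 6) → VC-HIT  vc=[32, 40, 14]
10: 0xe5 (blk 14, set 6) → VC-HIT  vc=[32, 40, 22]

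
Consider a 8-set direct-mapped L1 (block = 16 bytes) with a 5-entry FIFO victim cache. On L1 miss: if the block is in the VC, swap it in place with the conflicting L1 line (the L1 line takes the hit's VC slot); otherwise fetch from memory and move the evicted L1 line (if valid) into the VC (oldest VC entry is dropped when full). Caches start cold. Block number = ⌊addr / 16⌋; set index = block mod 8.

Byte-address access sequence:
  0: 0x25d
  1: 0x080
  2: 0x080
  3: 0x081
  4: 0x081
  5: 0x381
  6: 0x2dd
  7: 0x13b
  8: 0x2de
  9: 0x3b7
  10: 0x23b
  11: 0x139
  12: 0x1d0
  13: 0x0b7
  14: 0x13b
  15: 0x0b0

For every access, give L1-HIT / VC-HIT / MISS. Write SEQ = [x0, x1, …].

SEQ = [MISS, MISS, L1-HIT, L1-HIT, L1-HIT, MISS, MISS, MISS, L1-HIT, MISS, MISS, VC-HIT, MISS, MISS, VC-HIT, VC-HIT]

  [0] addr=0x25d blk=37 s=5: MISS | VC []
  [1] addr=0x80 blk=8 s=0: MISS | VC []
  [2] addr=0x80 blk=8 s=0: L1-HIT | VC []
  [3] addr=0x81 blk=8 s=0: L1-HIT | VC []
  [4] addr=0x81 blk=8 s=0: L1-HIT | VC []
  [5] addr=0x381 blk=56 s=0: MISS | VC [8]
  [6] addr=0x2dd blk=45 s=5: MISS | VC [8, 37]
  [7] addr=0x13b blk=19 s=3: MISS | VC [8, 37]
  [8] addr=0x2de blk=45 s=5: L1-HIT | VC [8, 37]
  [9] addr=0x3b7 blk=59 s=3: MISS | VC [8, 37, 19]
  [10] addr=0x23b blk=35 s=3: MISS | VC [8, 37, 19, 59]
  [11] addr=0x139 blk=19 s=3: VC-HIT | VC [8, 37, 35, 59]
  [12] addr=0x1d0 blk=29 s=5: MISS | VC [8, 37, 35, 59, 45]
  [13] addr=0xb7 blk=11 s=3: MISS | VC [37, 35, 59, 45, 19]
  [14] addr=0x13b blk=19 s=3: VC-HIT | VC [37, 35, 59, 45, 11]
  [15] addr=0xb0 blk=11 s=3: VC-HIT | VC [37, 35, 59, 45, 19]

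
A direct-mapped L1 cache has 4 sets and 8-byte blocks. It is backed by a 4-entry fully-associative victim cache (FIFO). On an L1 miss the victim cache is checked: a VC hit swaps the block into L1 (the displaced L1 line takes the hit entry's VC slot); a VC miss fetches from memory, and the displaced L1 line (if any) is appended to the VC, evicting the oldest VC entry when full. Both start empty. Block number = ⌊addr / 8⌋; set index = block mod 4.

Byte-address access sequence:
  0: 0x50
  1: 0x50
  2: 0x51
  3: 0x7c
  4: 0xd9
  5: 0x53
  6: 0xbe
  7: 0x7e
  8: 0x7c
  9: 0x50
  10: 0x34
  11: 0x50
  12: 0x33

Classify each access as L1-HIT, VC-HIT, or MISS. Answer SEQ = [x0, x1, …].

SEQ = [MISS, L1-HIT, L1-HIT, MISS, MISS, L1-HIT, MISS, VC-HIT, L1-HIT, L1-HIT, MISS, VC-HIT, VC-HIT]

0: 0x50 (blk 10, set 2) → MISS  vc=[]
1: 0x50 (blk 10, set 2) → L1-HIT  vc=[]
2: 0x51 (blk 10, set 2) → L1-HIT  vc=[]
3: 0x7c (blk 15, set 3) → MISS  vc=[]
4: 0xd9 (blk 27, set 3) → MISS  vc=[15]
5: 0x53 (blk 10, set 2) → L1-HIT  vc=[15]
6: 0xbe (blk 23, set 3) → MISS  vc=[15, 27]
7: 0x7e (blk 15, set 3) → VC-HIT  vc=[23, 27]
8: 0x7c (blk 15, set 3) → L1-HIT  vc=[23, 27]
9: 0x50 (blk 10, set 2) → L1-HIT  vc=[23, 27]
10: 0x34 (blk 6, set 2) → MISS  vc=[23, 27, 10]
11: 0x50 (blk 10, set 2) → VC-HIT  vc=[23, 27, 6]
12: 0x33 (blk 6, set 2) → VC-HIT  vc=[23, 27, 10]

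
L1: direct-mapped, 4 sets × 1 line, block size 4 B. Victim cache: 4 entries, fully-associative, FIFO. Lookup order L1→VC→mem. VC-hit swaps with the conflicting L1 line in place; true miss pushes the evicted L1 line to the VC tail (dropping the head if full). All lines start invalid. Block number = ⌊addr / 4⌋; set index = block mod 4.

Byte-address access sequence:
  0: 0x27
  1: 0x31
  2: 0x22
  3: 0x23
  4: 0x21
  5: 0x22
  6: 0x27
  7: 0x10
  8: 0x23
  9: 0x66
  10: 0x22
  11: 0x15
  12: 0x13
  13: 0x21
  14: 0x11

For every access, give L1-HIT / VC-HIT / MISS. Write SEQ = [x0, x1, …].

SEQ = [MISS, MISS, MISS, L1-HIT, L1-HIT, L1-HIT, L1-HIT, MISS, VC-HIT, MISS, L1-HIT, MISS, VC-HIT, VC-HIT, VC-HIT]

#0 0x27→b9/s1 MISS; vc=[]
#1 0x31→b12/s0 MISS; vc=[]
#2 0x22→b8/s0 MISS; vc=[12]
#3 0x23→b8/s0 L1-HIT; vc=[12]
#4 0x21→b8/s0 L1-HIT; vc=[12]
#5 0x22→b8/s0 L1-HIT; vc=[12]
#6 0x27→b9/s1 L1-HIT; vc=[12]
#7 0x10→b4/s0 MISS; vc=[12,8]
#8 0x23→b8/s0 VC-HIT; vc=[12,4]
#9 0x66→b25/s1 MISS; vc=[12,4,9]
#10 0x22→b8/s0 L1-HIT; vc=[12,4,9]
#11 0x15→b5/s1 MISS; vc=[12,4,9,25]
#12 0x13→b4/s0 VC-HIT; vc=[12,8,9,25]
#13 0x21→b8/s0 VC-HIT; vc=[12,4,9,25]
#14 0x11→b4/s0 VC-HIT; vc=[12,8,9,25]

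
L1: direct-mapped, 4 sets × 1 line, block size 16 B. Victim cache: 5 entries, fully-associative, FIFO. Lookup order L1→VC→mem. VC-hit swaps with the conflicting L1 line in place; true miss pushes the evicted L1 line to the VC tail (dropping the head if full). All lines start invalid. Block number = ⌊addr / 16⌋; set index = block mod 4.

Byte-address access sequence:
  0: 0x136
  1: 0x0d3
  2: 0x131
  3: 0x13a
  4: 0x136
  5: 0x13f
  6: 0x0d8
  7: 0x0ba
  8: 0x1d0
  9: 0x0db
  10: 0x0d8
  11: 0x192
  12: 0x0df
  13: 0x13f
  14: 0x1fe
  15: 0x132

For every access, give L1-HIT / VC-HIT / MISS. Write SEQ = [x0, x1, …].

  [0] addr=0x136 blk=19 s=3: MISS | VC []
  [1] addr=0xd3 blk=13 s=1: MISS | VC []
  [2] addr=0x131 blk=19 s=3: L1-HIT | VC []
  [3] addr=0x13a blk=19 s=3: L1-HIT | VC []
  [4] addr=0x136 blk=19 s=3: L1-HIT | VC []
  [5] addr=0x13f blk=19 s=3: L1-HIT | VC []
  [6] addr=0xd8 blk=13 s=1: L1-HIT | VC []
  [7] addr=0xba blk=11 s=3: MISS | VC [19]
  [8] addr=0x1d0 blk=29 s=1: MISS | VC [19, 13]
  [9] addr=0xdb blk=13 s=1: VC-HIT | VC [19, 29]
  [10] addr=0xd8 blk=13 s=1: L1-HIT | VC [19, 29]
  [11] addr=0x192 blk=25 s=1: MISS | VC [19, 29, 13]
  [12] addr=0xdf blk=13 s=1: VC-HIT | VC [19, 29, 25]
  [13] addr=0x13f blk=19 s=3: VC-HIT | VC [11, 29, 25]
  [14] addr=0x1fe blk=31 s=3: MISS | VC [11, 29, 25, 19]
  [15] addr=0x132 blk=19 s=3: VC-HIT | VC [11, 29, 25, 31]

SEQ = [MISS, MISS, L1-HIT, L1-HIT, L1-HIT, L1-HIT, L1-HIT, MISS, MISS, VC-HIT, L1-HIT, MISS, VC-HIT, VC-HIT, MISS, VC-HIT]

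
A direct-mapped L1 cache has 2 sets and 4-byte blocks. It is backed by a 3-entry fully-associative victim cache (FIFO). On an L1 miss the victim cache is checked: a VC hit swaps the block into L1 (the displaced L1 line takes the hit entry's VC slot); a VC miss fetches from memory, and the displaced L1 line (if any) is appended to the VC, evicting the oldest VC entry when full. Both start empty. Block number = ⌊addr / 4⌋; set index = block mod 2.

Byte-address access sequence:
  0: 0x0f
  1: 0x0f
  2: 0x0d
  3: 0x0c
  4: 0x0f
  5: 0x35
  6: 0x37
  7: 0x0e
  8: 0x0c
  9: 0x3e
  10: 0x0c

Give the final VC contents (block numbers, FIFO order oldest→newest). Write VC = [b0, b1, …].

0: 0xf (blk 3, set 1) → MISS  vc=[]
1: 0xf (blk 3, set 1) → L1-HIT  vc=[]
2: 0xd (blk 3, set 1) → L1-HIT  vc=[]
3: 0xc (blk 3, set 1) → L1-HIT  vc=[]
4: 0xf (blk 3, set 1) → L1-HIT  vc=[]
5: 0x35 (blk 13, set 1) → MISS  vc=[3]
6: 0x37 (blk 13, set 1) → L1-HIT  vc=[3]
7: 0xe (blk 3, set 1) → VC-HIT  vc=[13]
8: 0xc (blk 3, set 1) → L1-HIT  vc=[13]
9: 0x3e (blk 15, set 1) → MISS  vc=[13, 3]
10: 0xc (blk 3, set 1) → VC-HIT  vc=[13, 15]

VC = [13, 15]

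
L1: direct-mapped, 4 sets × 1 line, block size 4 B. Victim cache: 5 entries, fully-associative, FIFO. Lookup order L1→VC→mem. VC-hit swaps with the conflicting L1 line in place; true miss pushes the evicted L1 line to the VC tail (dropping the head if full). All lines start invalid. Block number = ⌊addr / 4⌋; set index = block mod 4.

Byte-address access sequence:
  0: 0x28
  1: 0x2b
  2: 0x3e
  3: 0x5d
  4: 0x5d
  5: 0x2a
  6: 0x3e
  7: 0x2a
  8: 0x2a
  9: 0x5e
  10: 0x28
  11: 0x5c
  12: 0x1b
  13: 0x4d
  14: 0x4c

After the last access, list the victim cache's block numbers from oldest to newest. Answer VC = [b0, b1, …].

VC = [15, 10, 23]

0: 0x28 (blk 10, set 2) → MISS  vc=[]
1: 0x2b (blk 10, set 2) → L1-HIT  vc=[]
2: 0x3e (blk 15, set 3) → MISS  vc=[]
3: 0x5d (blk 23, set 3) → MISS  vc=[15]
4: 0x5d (blk 23, set 3) → L1-HIT  vc=[15]
5: 0x2a (blk 10, set 2) → L1-HIT  vc=[15]
6: 0x3e (blk 15, set 3) → VC-HIT  vc=[23]
7: 0x2a (blk 10, set 2) → L1-HIT  vc=[23]
8: 0x2a (blk 10, set 2) → L1-HIT  vc=[23]
9: 0x5e (blk 23, set 3) → VC-HIT  vc=[15]
10: 0x28 (blk 10, set 2) → L1-HIT  vc=[15]
11: 0x5c (blk 23, set 3) → L1-HIT  vc=[15]
12: 0x1b (blk 6, set 2) → MISS  vc=[15, 10]
13: 0x4d (blk 19, set 3) → MISS  vc=[15, 10, 23]
14: 0x4c (blk 19, set 3) → L1-HIT  vc=[15, 10, 23]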